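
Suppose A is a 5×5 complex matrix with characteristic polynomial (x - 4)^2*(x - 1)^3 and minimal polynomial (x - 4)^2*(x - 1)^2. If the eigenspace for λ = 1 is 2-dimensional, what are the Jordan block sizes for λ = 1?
Block sizes for λ = 1: [2, 1]

Step 1 — from the characteristic polynomial, algebraic multiplicity of λ = 1 is 3. From dim ker(A − (1)·I) = 2, there are exactly 2 Jordan blocks for λ = 1.
Step 2 — from the minimal polynomial, the factor (x − 1)^2 tells us the largest block for λ = 1 has size 2.
Step 3 — with total size 3, 2 blocks, and largest block 2, the block sizes (in nonincreasing order) are [2, 1].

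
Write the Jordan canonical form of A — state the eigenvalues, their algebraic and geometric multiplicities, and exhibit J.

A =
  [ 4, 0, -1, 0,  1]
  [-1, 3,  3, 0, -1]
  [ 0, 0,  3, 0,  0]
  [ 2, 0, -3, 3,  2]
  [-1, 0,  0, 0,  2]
J_3(3) ⊕ J_1(3) ⊕ J_1(3)

The characteristic polynomial is
  det(x·I − A) = x^5 - 15*x^4 + 90*x^3 - 270*x^2 + 405*x - 243 = (x - 3)^5

Eigenvalues and multiplicities (the geometric multiplicity of λ is n − rank(A − λI), which equals the number of Jordan blocks for λ):
  λ = 3: algebraic multiplicity = 5, geometric multiplicity = 3

Determining the block sizes for each eigenvalue:
  λ = 3: with am = 5 and gm = 3, the partition is not yet determined (e.g. several partitions of 5 into 3 parts exist). Let N = A − (3)·I. Computing rank(N^1) = 2, rank(N^2) = 1, rank(N^3) = 0; the number of blocks of size ≥ j is rank(N^{j−1}) − rank(N^j), giving [3, 1, 1]. So we have 1 block(s) of size 3, 2 block(s) of size 1 → block sizes [3, 1, 1]

Assembling the blocks gives a Jordan form
J =
  [3, 1, 0, 0, 0]
  [0, 3, 1, 0, 0]
  [0, 0, 3, 0, 0]
  [0, 0, 0, 3, 0]
  [0, 0, 0, 0, 3]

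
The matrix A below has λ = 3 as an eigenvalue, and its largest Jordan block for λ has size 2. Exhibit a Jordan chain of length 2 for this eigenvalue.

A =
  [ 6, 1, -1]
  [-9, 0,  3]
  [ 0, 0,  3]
A Jordan chain for λ = 3 of length 2:
v_1 = (3, -9, 0)ᵀ
v_2 = (1, 0, 0)ᵀ

Let N = A − (3)·I. We want v_2 with N^2 v_2 = 0 but N^1 v_2 ≠ 0; then v_{j-1} := N · v_j for j = 2, …, 2.

Pick v_2 = (1, 0, 0)ᵀ.
Then v_1 = N · v_2 = (3, -9, 0)ᵀ.

Sanity check: (A − (3)·I) v_1 = (0, 0, 0)ᵀ = 0. ✓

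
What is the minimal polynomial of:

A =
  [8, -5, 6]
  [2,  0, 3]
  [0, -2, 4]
x^3 - 12*x^2 + 48*x - 64

The characteristic polynomial is χ_A(x) = (x - 4)^3, so the eigenvalues are known. The minimal polynomial is
  m_A(x) = Π_λ (x − λ)^{k_λ}
where k_λ is the size of the *largest* Jordan block for λ (equivalently, the smallest k with (A − λI)^k v = 0 for every generalised eigenvector v of λ).

  λ = 4: largest Jordan block has size 3, contributing (x − 4)^3

So m_A(x) = (x - 4)^3 = x^3 - 12*x^2 + 48*x - 64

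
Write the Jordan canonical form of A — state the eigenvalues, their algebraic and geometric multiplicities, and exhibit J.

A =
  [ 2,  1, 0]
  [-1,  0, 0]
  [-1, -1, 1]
J_2(1) ⊕ J_1(1)

The characteristic polynomial is
  det(x·I − A) = x^3 - 3*x^2 + 3*x - 1 = (x - 1)^3

Eigenvalues and multiplicities (the geometric multiplicity of λ is n − rank(A − λI), which equals the number of Jordan blocks for λ):
  λ = 1: algebraic multiplicity = 3, geometric multiplicity = 2

Determining the block sizes for each eigenvalue:
  λ = 1: 2 blocks summing to 3 forces exactly one block of size 2 and the rest size 1 → block sizes [2, 1]

Assembling the blocks gives a Jordan form
J =
  [1, 1, 0]
  [0, 1, 0]
  [0, 0, 1]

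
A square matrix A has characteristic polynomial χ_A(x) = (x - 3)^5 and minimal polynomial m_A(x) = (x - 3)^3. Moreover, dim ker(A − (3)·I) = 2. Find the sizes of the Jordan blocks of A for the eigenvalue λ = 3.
Block sizes for λ = 3: [3, 2]

Step 1 — from the characteristic polynomial, algebraic multiplicity of λ = 3 is 5. From dim ker(A − (3)·I) = 2, there are exactly 2 Jordan blocks for λ = 3.
Step 2 — from the minimal polynomial, the factor (x − 3)^3 tells us the largest block for λ = 3 has size 3.
Step 3 — with total size 5, 2 blocks, and largest block 3, the block sizes (in nonincreasing order) are [3, 2].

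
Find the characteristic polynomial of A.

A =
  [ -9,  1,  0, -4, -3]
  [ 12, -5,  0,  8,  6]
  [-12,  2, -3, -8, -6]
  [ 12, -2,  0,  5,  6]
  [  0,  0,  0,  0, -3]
x^5 + 15*x^4 + 90*x^3 + 270*x^2 + 405*x + 243

Expanding det(x·I − A) (e.g. by cofactor expansion or by noting that A is similar to its Jordan form J, which has the same characteristic polynomial as A) gives
  χ_A(x) = x^5 + 15*x^4 + 90*x^3 + 270*x^2 + 405*x + 243
which factors as (x + 3)^5. The eigenvalues (with algebraic multiplicities) are λ = -3 with multiplicity 5.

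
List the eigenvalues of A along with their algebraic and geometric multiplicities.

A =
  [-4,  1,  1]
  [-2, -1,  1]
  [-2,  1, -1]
λ = -2: alg = 3, geom = 2

Step 1 — factor the characteristic polynomial to read off the algebraic multiplicities:
  χ_A(x) = (x + 2)^3

Step 2 — compute geometric multiplicities via the rank-nullity identity g(λ) = n − rank(A − λI):
  rank(A − (-2)·I) = 1, so dim ker(A − (-2)·I) = n − 1 = 2

Summary:
  λ = -2: algebraic multiplicity = 3, geometric multiplicity = 2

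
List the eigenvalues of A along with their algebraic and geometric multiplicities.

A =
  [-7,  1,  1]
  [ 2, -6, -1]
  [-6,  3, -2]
λ = -5: alg = 3, geom = 2

Step 1 — factor the characteristic polynomial to read off the algebraic multiplicities:
  χ_A(x) = (x + 5)^3

Step 2 — compute geometric multiplicities via the rank-nullity identity g(λ) = n − rank(A − λI):
  rank(A − (-5)·I) = 1, so dim ker(A − (-5)·I) = n − 1 = 2

Summary:
  λ = -5: algebraic multiplicity = 3, geometric multiplicity = 2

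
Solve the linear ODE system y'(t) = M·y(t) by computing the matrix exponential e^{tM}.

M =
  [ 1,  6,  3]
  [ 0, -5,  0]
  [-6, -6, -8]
e^{tM} =
  [2*exp(-2*t) - exp(-5*t), 2*exp(-2*t) - 2*exp(-5*t), exp(-2*t) - exp(-5*t)]
  [0, exp(-5*t), 0]
  [-2*exp(-2*t) + 2*exp(-5*t), -2*exp(-2*t) + 2*exp(-5*t), -exp(-2*t) + 2*exp(-5*t)]

Strategy: write M = P · J · P⁻¹ where J is a Jordan canonical form, so e^{tM} = P · e^{tJ} · P⁻¹, and e^{tJ} can be computed block-by-block.

M has Jordan form
J =
  [-5,  0,  0]
  [ 0, -5,  0]
  [ 0,  0, -2]
(up to reordering of blocks).

Per-block formulas:
  For a 1×1 block at λ = -5: exp(t · [-5]) = [e^(-5t)].
  For a 1×1 block at λ = -2: exp(t · [-2]) = [e^(-2t)].

After assembling e^{tJ} and conjugating by P, we get:

e^{tM} =
  [2*exp(-2*t) - exp(-5*t), 2*exp(-2*t) - 2*exp(-5*t), exp(-2*t) - exp(-5*t)]
  [0, exp(-5*t), 0]
  [-2*exp(-2*t) + 2*exp(-5*t), -2*exp(-2*t) + 2*exp(-5*t), -exp(-2*t) + 2*exp(-5*t)]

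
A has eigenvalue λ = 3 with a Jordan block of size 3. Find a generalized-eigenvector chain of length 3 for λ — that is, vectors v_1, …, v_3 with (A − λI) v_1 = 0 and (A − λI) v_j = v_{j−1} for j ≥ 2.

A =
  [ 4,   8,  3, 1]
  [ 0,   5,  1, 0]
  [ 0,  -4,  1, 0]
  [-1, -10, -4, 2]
A Jordan chain for λ = 3 of length 3:
v_1 = (2, 0, 0, -2)ᵀ
v_2 = (8, 2, -4, -10)ᵀ
v_3 = (0, 1, 0, 0)ᵀ

Let N = A − (3)·I. We want v_3 with N^3 v_3 = 0 but N^2 v_3 ≠ 0; then v_{j-1} := N · v_j for j = 3, …, 2.

Pick v_3 = (0, 1, 0, 0)ᵀ.
Then v_2 = N · v_3 = (8, 2, -4, -10)ᵀ.
Then v_1 = N · v_2 = (2, 0, 0, -2)ᵀ.

Sanity check: (A − (3)·I) v_1 = (0, 0, 0, 0)ᵀ = 0. ✓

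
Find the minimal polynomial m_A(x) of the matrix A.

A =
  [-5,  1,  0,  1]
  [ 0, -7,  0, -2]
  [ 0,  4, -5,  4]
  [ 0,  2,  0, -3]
x^2 + 10*x + 25

The characteristic polynomial is χ_A(x) = (x + 5)^4, so the eigenvalues are known. The minimal polynomial is
  m_A(x) = Π_λ (x − λ)^{k_λ}
where k_λ is the size of the *largest* Jordan block for λ (equivalently, the smallest k with (A − λI)^k v = 0 for every generalised eigenvector v of λ).

  λ = -5: largest Jordan block has size 2, contributing (x + 5)^2

So m_A(x) = (x + 5)^2 = x^2 + 10*x + 25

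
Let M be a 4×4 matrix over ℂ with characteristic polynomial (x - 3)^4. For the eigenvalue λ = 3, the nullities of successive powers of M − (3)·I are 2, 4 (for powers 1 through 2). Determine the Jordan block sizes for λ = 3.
Block sizes for λ = 3: [2, 2]

From the dimensions of kernels of powers, the number of Jordan blocks of size at least j is d_j − d_{j−1} where d_j = dim ker(N^j) (with d_0 = 0). Computing the differences gives [2, 2].
The number of blocks of size exactly k is (#blocks of size ≥ k) − (#blocks of size ≥ k + 1), so the partition is: 2 block(s) of size 2.
In nonincreasing order the block sizes are [2, 2].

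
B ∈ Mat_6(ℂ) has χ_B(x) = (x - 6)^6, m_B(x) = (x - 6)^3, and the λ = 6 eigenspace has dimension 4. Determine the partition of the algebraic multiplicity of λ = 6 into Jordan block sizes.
Block sizes for λ = 6: [3, 1, 1, 1]

Step 1 — from the characteristic polynomial, algebraic multiplicity of λ = 6 is 6. From dim ker(B − (6)·I) = 4, there are exactly 4 Jordan blocks for λ = 6.
Step 2 — from the minimal polynomial, the factor (x − 6)^3 tells us the largest block for λ = 6 has size 3.
Step 3 — with total size 6, 4 blocks, and largest block 3, the block sizes (in nonincreasing order) are [3, 1, 1, 1].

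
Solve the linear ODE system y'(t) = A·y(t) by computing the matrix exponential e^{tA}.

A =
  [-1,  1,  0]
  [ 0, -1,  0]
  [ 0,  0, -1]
e^{tA} =
  [exp(-t), t*exp(-t), 0]
  [0, exp(-t), 0]
  [0, 0, exp(-t)]

Strategy: write A = P · J · P⁻¹ where J is a Jordan canonical form, so e^{tA} = P · e^{tJ} · P⁻¹, and e^{tJ} can be computed block-by-block.

A has Jordan form
J =
  [-1,  1,  0]
  [ 0, -1,  0]
  [ 0,  0, -1]
(up to reordering of blocks).

Per-block formulas:
  For a 2×2 Jordan block J_2(-1): exp(t · J_2(-1)) = e^(-1t)·(I + t·N), where N is the 2×2 nilpotent shift.
  For a 1×1 block at λ = -1: exp(t · [-1]) = [e^(-1t)].

After assembling e^{tJ} and conjugating by P, we get:

e^{tA} =
  [exp(-t), t*exp(-t), 0]
  [0, exp(-t), 0]
  [0, 0, exp(-t)]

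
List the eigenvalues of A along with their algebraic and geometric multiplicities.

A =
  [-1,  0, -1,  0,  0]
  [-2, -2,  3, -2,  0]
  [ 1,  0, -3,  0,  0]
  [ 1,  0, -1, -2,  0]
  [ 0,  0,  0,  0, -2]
λ = -2: alg = 5, geom = 3

Step 1 — factor the characteristic polynomial to read off the algebraic multiplicities:
  χ_A(x) = (x + 2)^5

Step 2 — compute geometric multiplicities via the rank-nullity identity g(λ) = n − rank(A − λI):
  rank(A − (-2)·I) = 2, so dim ker(A − (-2)·I) = n − 2 = 3

Summary:
  λ = -2: algebraic multiplicity = 5, geometric multiplicity = 3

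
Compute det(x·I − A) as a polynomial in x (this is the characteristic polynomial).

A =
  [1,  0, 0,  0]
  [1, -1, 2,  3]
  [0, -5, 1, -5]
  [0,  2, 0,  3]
x^4 - 4*x^3 + 6*x^2 - 4*x + 1

Expanding det(x·I − A) (e.g. by cofactor expansion or by noting that A is similar to its Jordan form J, which has the same characteristic polynomial as A) gives
  χ_A(x) = x^4 - 4*x^3 + 6*x^2 - 4*x + 1
which factors as (x - 1)^4. The eigenvalues (with algebraic multiplicities) are λ = 1 with multiplicity 4.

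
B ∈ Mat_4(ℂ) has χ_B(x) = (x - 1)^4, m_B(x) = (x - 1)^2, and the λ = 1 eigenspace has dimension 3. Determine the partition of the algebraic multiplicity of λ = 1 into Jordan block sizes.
Block sizes for λ = 1: [2, 1, 1]

Step 1 — from the characteristic polynomial, algebraic multiplicity of λ = 1 is 4. From dim ker(B − (1)·I) = 3, there are exactly 3 Jordan blocks for λ = 1.
Step 2 — from the minimal polynomial, the factor (x − 1)^2 tells us the largest block for λ = 1 has size 2.
Step 3 — with total size 4, 3 blocks, and largest block 2, the block sizes (in nonincreasing order) are [2, 1, 1].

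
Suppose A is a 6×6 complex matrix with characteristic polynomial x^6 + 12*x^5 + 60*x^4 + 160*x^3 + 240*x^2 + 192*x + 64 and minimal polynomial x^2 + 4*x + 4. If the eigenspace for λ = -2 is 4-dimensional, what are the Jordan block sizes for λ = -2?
Block sizes for λ = -2: [2, 2, 1, 1]

Step 1 — from the characteristic polynomial, algebraic multiplicity of λ = -2 is 6. From dim ker(A − (-2)·I) = 4, there are exactly 4 Jordan blocks for λ = -2.
Step 2 — from the minimal polynomial, the factor (x + 2)^2 tells us the largest block for λ = -2 has size 2.
Step 3 — with total size 6, 4 blocks, and largest block 2, the block sizes (in nonincreasing order) are [2, 2, 1, 1].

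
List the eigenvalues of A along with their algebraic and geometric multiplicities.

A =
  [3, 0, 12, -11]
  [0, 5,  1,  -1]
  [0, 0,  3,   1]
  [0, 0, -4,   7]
λ = 3: alg = 1, geom = 1; λ = 5: alg = 3, geom = 1

Step 1 — factor the characteristic polynomial to read off the algebraic multiplicities:
  χ_A(x) = (x - 5)^3*(x - 3)

Step 2 — compute geometric multiplicities via the rank-nullity identity g(λ) = n − rank(A − λI):
  rank(A − (3)·I) = 3, so dim ker(A − (3)·I) = n − 3 = 1
  rank(A − (5)·I) = 3, so dim ker(A − (5)·I) = n − 3 = 1

Summary:
  λ = 3: algebraic multiplicity = 1, geometric multiplicity = 1
  λ = 5: algebraic multiplicity = 3, geometric multiplicity = 1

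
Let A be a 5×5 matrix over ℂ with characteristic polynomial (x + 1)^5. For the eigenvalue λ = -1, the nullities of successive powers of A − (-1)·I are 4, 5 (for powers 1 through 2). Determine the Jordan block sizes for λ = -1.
Block sizes for λ = -1: [2, 1, 1, 1]

From the dimensions of kernels of powers, the number of Jordan blocks of size at least j is d_j − d_{j−1} where d_j = dim ker(N^j) (with d_0 = 0). Computing the differences gives [4, 1].
The number of blocks of size exactly k is (#blocks of size ≥ k) − (#blocks of size ≥ k + 1), so the partition is: 3 block(s) of size 1, 1 block(s) of size 2.
In nonincreasing order the block sizes are [2, 1, 1, 1].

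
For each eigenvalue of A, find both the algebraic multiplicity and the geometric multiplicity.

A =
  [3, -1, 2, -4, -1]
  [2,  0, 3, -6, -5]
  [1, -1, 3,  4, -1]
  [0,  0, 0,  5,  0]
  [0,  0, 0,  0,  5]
λ = 2: alg = 3, geom = 1; λ = 5: alg = 2, geom = 2

Step 1 — factor the characteristic polynomial to read off the algebraic multiplicities:
  χ_A(x) = (x - 5)^2*(x - 2)^3

Step 2 — compute geometric multiplicities via the rank-nullity identity g(λ) = n − rank(A − λI):
  rank(A − (2)·I) = 4, so dim ker(A − (2)·I) = n − 4 = 1
  rank(A − (5)·I) = 3, so dim ker(A − (5)·I) = n − 3 = 2

Summary:
  λ = 2: algebraic multiplicity = 3, geometric multiplicity = 1
  λ = 5: algebraic multiplicity = 2, geometric multiplicity = 2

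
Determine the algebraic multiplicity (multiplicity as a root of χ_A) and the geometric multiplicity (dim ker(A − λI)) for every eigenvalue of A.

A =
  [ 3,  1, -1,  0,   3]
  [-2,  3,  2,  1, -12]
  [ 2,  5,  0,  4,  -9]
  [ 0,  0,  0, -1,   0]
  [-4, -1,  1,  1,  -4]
λ = -1: alg = 4, geom = 2; λ = 5: alg = 1, geom = 1

Step 1 — factor the characteristic polynomial to read off the algebraic multiplicities:
  χ_A(x) = (x - 5)*(x + 1)^4

Step 2 — compute geometric multiplicities via the rank-nullity identity g(λ) = n − rank(A − λI):
  rank(A − (-1)·I) = 3, so dim ker(A − (-1)·I) = n − 3 = 2
  rank(A − (5)·I) = 4, so dim ker(A − (5)·I) = n − 4 = 1

Summary:
  λ = -1: algebraic multiplicity = 4, geometric multiplicity = 2
  λ = 5: algebraic multiplicity = 1, geometric multiplicity = 1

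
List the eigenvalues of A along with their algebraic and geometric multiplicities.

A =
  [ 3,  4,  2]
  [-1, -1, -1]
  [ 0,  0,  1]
λ = 1: alg = 3, geom = 2

Step 1 — factor the characteristic polynomial to read off the algebraic multiplicities:
  χ_A(x) = (x - 1)^3

Step 2 — compute geometric multiplicities via the rank-nullity identity g(λ) = n − rank(A − λI):
  rank(A − (1)·I) = 1, so dim ker(A − (1)·I) = n − 1 = 2

Summary:
  λ = 1: algebraic multiplicity = 3, geometric multiplicity = 2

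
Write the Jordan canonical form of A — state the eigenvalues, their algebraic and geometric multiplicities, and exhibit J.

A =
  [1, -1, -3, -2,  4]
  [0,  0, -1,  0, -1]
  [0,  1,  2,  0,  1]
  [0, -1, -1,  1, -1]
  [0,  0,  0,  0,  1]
J_2(1) ⊕ J_2(1) ⊕ J_1(1)

The characteristic polynomial is
  det(x·I − A) = x^5 - 5*x^4 + 10*x^3 - 10*x^2 + 5*x - 1 = (x - 1)^5

Eigenvalues and multiplicities (the geometric multiplicity of λ is n − rank(A − λI), which equals the number of Jordan blocks for λ):
  λ = 1: algebraic multiplicity = 5, geometric multiplicity = 3

Determining the block sizes for each eigenvalue:
  λ = 1: with am = 5 and gm = 3, the partition is not yet determined (e.g. several partitions of 5 into 3 parts exist). Let N = A − (1)·I. Computing rank(N^1) = 2, rank(N^2) = 0; the number of blocks of size ≥ j is rank(N^{j−1}) − rank(N^j), giving [3, 2]. So we have 2 block(s) of size 2, 1 block(s) of size 1 → block sizes [2, 2, 1]

Assembling the blocks gives a Jordan form
J =
  [1, 1, 0, 0, 0]
  [0, 1, 0, 0, 0]
  [0, 0, 1, 1, 0]
  [0, 0, 0, 1, 0]
  [0, 0, 0, 0, 1]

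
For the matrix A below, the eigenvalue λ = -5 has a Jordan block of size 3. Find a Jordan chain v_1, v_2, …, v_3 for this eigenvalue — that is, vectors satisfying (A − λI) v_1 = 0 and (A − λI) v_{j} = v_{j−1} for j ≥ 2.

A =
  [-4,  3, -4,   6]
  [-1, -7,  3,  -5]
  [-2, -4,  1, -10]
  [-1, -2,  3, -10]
A Jordan chain for λ = -5 of length 3:
v_1 = (1, -1, -2, -1)ᵀ
v_2 = (3, -2, -4, -2)ᵀ
v_3 = (0, 1, 0, 0)ᵀ

Let N = A − (-5)·I. We want v_3 with N^3 v_3 = 0 but N^2 v_3 ≠ 0; then v_{j-1} := N · v_j for j = 3, …, 2.

Pick v_3 = (0, 1, 0, 0)ᵀ.
Then v_2 = N · v_3 = (3, -2, -4, -2)ᵀ.
Then v_1 = N · v_2 = (1, -1, -2, -1)ᵀ.

Sanity check: (A − (-5)·I) v_1 = (0, 0, 0, 0)ᵀ = 0. ✓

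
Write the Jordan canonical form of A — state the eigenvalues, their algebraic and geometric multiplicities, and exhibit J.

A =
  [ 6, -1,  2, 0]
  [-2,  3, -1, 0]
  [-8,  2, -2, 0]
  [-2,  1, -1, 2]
J_2(2) ⊕ J_1(2) ⊕ J_1(3)

The characteristic polynomial is
  det(x·I − A) = x^4 - 9*x^3 + 30*x^2 - 44*x + 24 = (x - 3)*(x - 2)^3

Eigenvalues and multiplicities (the geometric multiplicity of λ is n − rank(A − λI), which equals the number of Jordan blocks for λ):
  λ = 2: algebraic multiplicity = 3, geometric multiplicity = 2
  λ = 3: algebraic multiplicity = 1, geometric multiplicity = 1

Determining the block sizes for each eigenvalue:
  λ = 2: 2 blocks summing to 3 forces exactly one block of size 2 and the rest size 1 → block sizes [2, 1]
  λ = 3: one block (gm = 1), so the single block has size am = 1 → block sizes [1]

Assembling the blocks gives a Jordan form
J =
  [2, 1, 0, 0]
  [0, 2, 0, 0]
  [0, 0, 2, 0]
  [0, 0, 0, 3]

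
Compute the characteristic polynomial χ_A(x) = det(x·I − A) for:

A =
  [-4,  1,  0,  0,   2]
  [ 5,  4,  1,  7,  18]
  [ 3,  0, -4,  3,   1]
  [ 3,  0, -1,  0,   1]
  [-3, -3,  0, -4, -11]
x^5 + 15*x^4 + 90*x^3 + 270*x^2 + 405*x + 243

Expanding det(x·I − A) (e.g. by cofactor expansion or by noting that A is similar to its Jordan form J, which has the same characteristic polynomial as A) gives
  χ_A(x) = x^5 + 15*x^4 + 90*x^3 + 270*x^2 + 405*x + 243
which factors as (x + 3)^5. The eigenvalues (with algebraic multiplicities) are λ = -3 with multiplicity 5.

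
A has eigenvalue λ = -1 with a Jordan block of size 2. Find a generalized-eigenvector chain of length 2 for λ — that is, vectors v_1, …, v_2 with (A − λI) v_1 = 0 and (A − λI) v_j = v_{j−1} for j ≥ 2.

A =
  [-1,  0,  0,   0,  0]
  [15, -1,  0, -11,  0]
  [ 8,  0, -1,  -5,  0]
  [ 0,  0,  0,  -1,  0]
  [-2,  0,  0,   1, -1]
A Jordan chain for λ = -1 of length 2:
v_1 = (0, 15, 8, 0, -2)ᵀ
v_2 = (1, 0, 0, 0, 0)ᵀ

Let N = A − (-1)·I. We want v_2 with N^2 v_2 = 0 but N^1 v_2 ≠ 0; then v_{j-1} := N · v_j for j = 2, …, 2.

Pick v_2 = (1, 0, 0, 0, 0)ᵀ.
Then v_1 = N · v_2 = (0, 15, 8, 0, -2)ᵀ.

Sanity check: (A − (-1)·I) v_1 = (0, 0, 0, 0, 0)ᵀ = 0. ✓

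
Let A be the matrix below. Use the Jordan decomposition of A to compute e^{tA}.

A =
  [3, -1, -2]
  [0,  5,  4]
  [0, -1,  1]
e^{tA} =
  [exp(3*t), -t*exp(3*t), -2*t*exp(3*t)]
  [0, 2*t*exp(3*t) + exp(3*t), 4*t*exp(3*t)]
  [0, -t*exp(3*t), -2*t*exp(3*t) + exp(3*t)]

Strategy: write A = P · J · P⁻¹ where J is a Jordan canonical form, so e^{tA} = P · e^{tJ} · P⁻¹, and e^{tJ} can be computed block-by-block.

A has Jordan form
J =
  [3, 1, 0]
  [0, 3, 0]
  [0, 0, 3]
(up to reordering of blocks).

Per-block formulas:
  For a 2×2 Jordan block J_2(3): exp(t · J_2(3)) = e^(3t)·(I + t·N), where N is the 2×2 nilpotent shift.
  For a 1×1 block at λ = 3: exp(t · [3]) = [e^(3t)].

After assembling e^{tJ} and conjugating by P, we get:

e^{tA} =
  [exp(3*t), -t*exp(3*t), -2*t*exp(3*t)]
  [0, 2*t*exp(3*t) + exp(3*t), 4*t*exp(3*t)]
  [0, -t*exp(3*t), -2*t*exp(3*t) + exp(3*t)]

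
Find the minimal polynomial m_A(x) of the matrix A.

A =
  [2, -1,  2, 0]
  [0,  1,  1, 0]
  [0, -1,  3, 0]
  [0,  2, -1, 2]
x^3 - 6*x^2 + 12*x - 8

The characteristic polynomial is χ_A(x) = (x - 2)^4, so the eigenvalues are known. The minimal polynomial is
  m_A(x) = Π_λ (x − λ)^{k_λ}
where k_λ is the size of the *largest* Jordan block for λ (equivalently, the smallest k with (A − λI)^k v = 0 for every generalised eigenvector v of λ).

  λ = 2: largest Jordan block has size 3, contributing (x − 2)^3

So m_A(x) = (x - 2)^3 = x^3 - 6*x^2 + 12*x - 8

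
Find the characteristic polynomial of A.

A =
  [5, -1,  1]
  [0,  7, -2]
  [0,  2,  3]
x^3 - 15*x^2 + 75*x - 125

Expanding det(x·I − A) (e.g. by cofactor expansion or by noting that A is similar to its Jordan form J, which has the same characteristic polynomial as A) gives
  χ_A(x) = x^3 - 15*x^2 + 75*x - 125
which factors as (x - 5)^3. The eigenvalues (with algebraic multiplicities) are λ = 5 with multiplicity 3.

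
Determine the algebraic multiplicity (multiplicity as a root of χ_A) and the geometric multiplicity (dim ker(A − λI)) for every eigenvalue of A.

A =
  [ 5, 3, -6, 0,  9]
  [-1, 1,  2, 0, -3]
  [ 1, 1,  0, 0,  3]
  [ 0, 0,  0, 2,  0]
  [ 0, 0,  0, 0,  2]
λ = 2: alg = 5, geom = 4

Step 1 — factor the characteristic polynomial to read off the algebraic multiplicities:
  χ_A(x) = (x - 2)^5

Step 2 — compute geometric multiplicities via the rank-nullity identity g(λ) = n − rank(A − λI):
  rank(A − (2)·I) = 1, so dim ker(A − (2)·I) = n − 1 = 4

Summary:
  λ = 2: algebraic multiplicity = 5, geometric multiplicity = 4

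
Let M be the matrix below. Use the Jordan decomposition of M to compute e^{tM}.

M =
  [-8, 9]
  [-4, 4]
e^{tM} =
  [-6*t*exp(-2*t) + exp(-2*t), 9*t*exp(-2*t)]
  [-4*t*exp(-2*t), 6*t*exp(-2*t) + exp(-2*t)]

Strategy: write M = P · J · P⁻¹ where J is a Jordan canonical form, so e^{tM} = P · e^{tJ} · P⁻¹, and e^{tJ} can be computed block-by-block.

M has Jordan form
J =
  [-2,  1]
  [ 0, -2]
(up to reordering of blocks).

Per-block formulas:
  For a 2×2 Jordan block J_2(-2): exp(t · J_2(-2)) = e^(-2t)·(I + t·N), where N is the 2×2 nilpotent shift.

After assembling e^{tJ} and conjugating by P, we get:

e^{tM} =
  [-6*t*exp(-2*t) + exp(-2*t), 9*t*exp(-2*t)]
  [-4*t*exp(-2*t), 6*t*exp(-2*t) + exp(-2*t)]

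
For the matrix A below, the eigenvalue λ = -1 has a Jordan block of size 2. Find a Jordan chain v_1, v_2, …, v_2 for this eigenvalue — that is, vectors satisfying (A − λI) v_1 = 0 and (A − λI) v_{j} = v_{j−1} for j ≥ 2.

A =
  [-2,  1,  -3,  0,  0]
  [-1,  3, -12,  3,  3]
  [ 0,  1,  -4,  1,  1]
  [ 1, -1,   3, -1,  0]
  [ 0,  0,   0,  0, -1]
A Jordan chain for λ = -1 of length 2:
v_1 = (-1, -1, 0, 1, 0)ᵀ
v_2 = (1, 0, 0, 0, 0)ᵀ

Let N = A − (-1)·I. We want v_2 with N^2 v_2 = 0 but N^1 v_2 ≠ 0; then v_{j-1} := N · v_j for j = 2, …, 2.

Pick v_2 = (1, 0, 0, 0, 0)ᵀ.
Then v_1 = N · v_2 = (-1, -1, 0, 1, 0)ᵀ.

Sanity check: (A − (-1)·I) v_1 = (0, 0, 0, 0, 0)ᵀ = 0. ✓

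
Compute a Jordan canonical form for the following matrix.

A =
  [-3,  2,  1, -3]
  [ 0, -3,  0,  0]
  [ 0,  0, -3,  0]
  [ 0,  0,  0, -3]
J_2(-3) ⊕ J_1(-3) ⊕ J_1(-3)

The characteristic polynomial is
  det(x·I − A) = x^4 + 12*x^3 + 54*x^2 + 108*x + 81 = (x + 3)^4

Eigenvalues and multiplicities (the geometric multiplicity of λ is n − rank(A − λI), which equals the number of Jordan blocks for λ):
  λ = -3: algebraic multiplicity = 4, geometric multiplicity = 3

Determining the block sizes for each eigenvalue:
  λ = -3: 3 blocks summing to 4 forces exactly one block of size 2 and the rest size 1 → block sizes [2, 1, 1]

Assembling the blocks gives a Jordan form
J =
  [-3,  1,  0,  0]
  [ 0, -3,  0,  0]
  [ 0,  0, -3,  0]
  [ 0,  0,  0, -3]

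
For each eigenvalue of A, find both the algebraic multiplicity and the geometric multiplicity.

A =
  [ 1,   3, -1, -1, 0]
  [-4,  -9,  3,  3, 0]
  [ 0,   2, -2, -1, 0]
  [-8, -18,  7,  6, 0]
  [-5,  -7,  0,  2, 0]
λ = -1: alg = 4, geom = 2; λ = 0: alg = 1, geom = 1

Step 1 — factor the characteristic polynomial to read off the algebraic multiplicities:
  χ_A(x) = x*(x + 1)^4

Step 2 — compute geometric multiplicities via the rank-nullity identity g(λ) = n − rank(A − λI):
  rank(A − (-1)·I) = 3, so dim ker(A − (-1)·I) = n − 3 = 2
  rank(A − (0)·I) = 4, so dim ker(A − (0)·I) = n − 4 = 1

Summary:
  λ = -1: algebraic multiplicity = 4, geometric multiplicity = 2
  λ = 0: algebraic multiplicity = 1, geometric multiplicity = 1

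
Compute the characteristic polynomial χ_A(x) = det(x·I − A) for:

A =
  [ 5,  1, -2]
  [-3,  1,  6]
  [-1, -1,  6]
x^3 - 12*x^2 + 48*x - 64

Expanding det(x·I − A) (e.g. by cofactor expansion or by noting that A is similar to its Jordan form J, which has the same characteristic polynomial as A) gives
  χ_A(x) = x^3 - 12*x^2 + 48*x - 64
which factors as (x - 4)^3. The eigenvalues (with algebraic multiplicities) are λ = 4 with multiplicity 3.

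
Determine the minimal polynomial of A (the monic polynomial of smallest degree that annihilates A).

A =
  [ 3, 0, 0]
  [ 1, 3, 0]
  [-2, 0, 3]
x^2 - 6*x + 9

The characteristic polynomial is χ_A(x) = (x - 3)^3, so the eigenvalues are known. The minimal polynomial is
  m_A(x) = Π_λ (x − λ)^{k_λ}
where k_λ is the size of the *largest* Jordan block for λ (equivalently, the smallest k with (A − λI)^k v = 0 for every generalised eigenvector v of λ).

  λ = 3: largest Jordan block has size 2, contributing (x − 3)^2

So m_A(x) = (x - 3)^2 = x^2 - 6*x + 9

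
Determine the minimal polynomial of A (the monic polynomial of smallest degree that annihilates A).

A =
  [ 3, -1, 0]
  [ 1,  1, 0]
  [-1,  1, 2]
x^2 - 4*x + 4

The characteristic polynomial is χ_A(x) = (x - 2)^3, so the eigenvalues are known. The minimal polynomial is
  m_A(x) = Π_λ (x − λ)^{k_λ}
where k_λ is the size of the *largest* Jordan block for λ (equivalently, the smallest k with (A − λI)^k v = 0 for every generalised eigenvector v of λ).

  λ = 2: largest Jordan block has size 2, contributing (x − 2)^2

So m_A(x) = (x - 2)^2 = x^2 - 4*x + 4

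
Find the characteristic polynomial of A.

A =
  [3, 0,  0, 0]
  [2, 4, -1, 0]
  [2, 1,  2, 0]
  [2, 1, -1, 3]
x^4 - 12*x^3 + 54*x^2 - 108*x + 81

Expanding det(x·I − A) (e.g. by cofactor expansion or by noting that A is similar to its Jordan form J, which has the same characteristic polynomial as A) gives
  χ_A(x) = x^4 - 12*x^3 + 54*x^2 - 108*x + 81
which factors as (x - 3)^4. The eigenvalues (with algebraic multiplicities) are λ = 3 with multiplicity 4.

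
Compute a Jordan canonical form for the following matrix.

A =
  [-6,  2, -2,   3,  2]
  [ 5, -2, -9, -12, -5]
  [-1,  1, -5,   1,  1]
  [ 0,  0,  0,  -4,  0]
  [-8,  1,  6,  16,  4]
J_2(-4) ⊕ J_2(-4) ⊕ J_1(3)

The characteristic polynomial is
  det(x·I − A) = x^5 + 13*x^4 + 48*x^3 - 32*x^2 - 512*x - 768 = (x - 3)*(x + 4)^4

Eigenvalues and multiplicities (the geometric multiplicity of λ is n − rank(A − λI), which equals the number of Jordan blocks for λ):
  λ = -4: algebraic multiplicity = 4, geometric multiplicity = 2
  λ = 3: algebraic multiplicity = 1, geometric multiplicity = 1

Determining the block sizes for each eigenvalue:
  λ = -4: with am = 4 and gm = 2, the partition is not yet determined (e.g. several partitions of 4 into 2 parts exist). Let N = A − (-4)·I. Computing rank(N^1) = 3, rank(N^2) = 1; the number of blocks of size ≥ j is rank(N^{j−1}) − rank(N^j), giving [2, 2]. So we have 2 block(s) of size 2 → block sizes [2, 2]
  λ = 3: one block (gm = 1), so the single block has size am = 1 → block sizes [1]

Assembling the blocks gives a Jordan form
J =
  [-4,  1,  0,  0, 0]
  [ 0, -4,  0,  0, 0]
  [ 0,  0, -4,  1, 0]
  [ 0,  0,  0, -4, 0]
  [ 0,  0,  0,  0, 3]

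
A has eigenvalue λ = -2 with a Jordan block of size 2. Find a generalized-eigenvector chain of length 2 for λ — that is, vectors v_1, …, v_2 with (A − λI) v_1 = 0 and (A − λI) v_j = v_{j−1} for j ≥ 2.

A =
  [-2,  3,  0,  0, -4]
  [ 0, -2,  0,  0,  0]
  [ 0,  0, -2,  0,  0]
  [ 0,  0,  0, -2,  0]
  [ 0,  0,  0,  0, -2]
A Jordan chain for λ = -2 of length 2:
v_1 = (3, 0, 0, 0, 0)ᵀ
v_2 = (0, 1, 0, 0, 0)ᵀ

Let N = A − (-2)·I. We want v_2 with N^2 v_2 = 0 but N^1 v_2 ≠ 0; then v_{j-1} := N · v_j for j = 2, …, 2.

Pick v_2 = (0, 1, 0, 0, 0)ᵀ.
Then v_1 = N · v_2 = (3, 0, 0, 0, 0)ᵀ.

Sanity check: (A − (-2)·I) v_1 = (0, 0, 0, 0, 0)ᵀ = 0. ✓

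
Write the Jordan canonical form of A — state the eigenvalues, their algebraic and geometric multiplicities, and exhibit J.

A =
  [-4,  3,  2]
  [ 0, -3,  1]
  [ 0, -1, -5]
J_3(-4)

The characteristic polynomial is
  det(x·I − A) = x^3 + 12*x^2 + 48*x + 64 = (x + 4)^3

Eigenvalues and multiplicities (the geometric multiplicity of λ is n − rank(A − λI), which equals the number of Jordan blocks for λ):
  λ = -4: algebraic multiplicity = 3, geometric multiplicity = 1

Determining the block sizes for each eigenvalue:
  λ = -4: one block (gm = 1), so the single block has size am = 3 → block sizes [3]

Assembling the blocks gives a Jordan form
J =
  [-4,  1,  0]
  [ 0, -4,  1]
  [ 0,  0, -4]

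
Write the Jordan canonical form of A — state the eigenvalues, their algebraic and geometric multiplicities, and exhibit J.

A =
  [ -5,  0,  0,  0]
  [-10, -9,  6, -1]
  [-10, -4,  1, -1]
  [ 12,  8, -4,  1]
J_1(-5) ⊕ J_1(-5) ⊕ J_2(-1)

The characteristic polynomial is
  det(x·I − A) = x^4 + 12*x^3 + 46*x^2 + 60*x + 25 = (x + 1)^2*(x + 5)^2

Eigenvalues and multiplicities (the geometric multiplicity of λ is n − rank(A − λI), which equals the number of Jordan blocks for λ):
  λ = -5: algebraic multiplicity = 2, geometric multiplicity = 2
  λ = -1: algebraic multiplicity = 2, geometric multiplicity = 1

Determining the block sizes for each eigenvalue:
  λ = -5: gm = am = 2, so every block has size 1 → block sizes [1, 1]
  λ = -1: one block (gm = 1), so the single block has size am = 2 → block sizes [2]

Assembling the blocks gives a Jordan form
J =
  [-5,  0,  0,  0]
  [ 0, -5,  0,  0]
  [ 0,  0, -1,  1]
  [ 0,  0,  0, -1]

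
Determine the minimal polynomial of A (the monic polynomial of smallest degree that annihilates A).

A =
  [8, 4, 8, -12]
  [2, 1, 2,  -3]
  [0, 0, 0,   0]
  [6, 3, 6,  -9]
x^2

The characteristic polynomial is χ_A(x) = x^4, so the eigenvalues are known. The minimal polynomial is
  m_A(x) = Π_λ (x − λ)^{k_λ}
where k_λ is the size of the *largest* Jordan block for λ (equivalently, the smallest k with (A − λI)^k v = 0 for every generalised eigenvector v of λ).

  λ = 0: largest Jordan block has size 2, contributing (x − 0)^2

So m_A(x) = x^2 = x^2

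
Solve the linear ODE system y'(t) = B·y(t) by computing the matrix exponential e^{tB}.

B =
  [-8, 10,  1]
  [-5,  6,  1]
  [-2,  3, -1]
e^{tB} =
  [-3*t^2*exp(-t)/2 - 7*t*exp(-t) + exp(-t), 3*t^2*exp(-t)/2 + 10*t*exp(-t), 3*t^2*exp(-t)/2 + t*exp(-t)]
  [-t^2*exp(-t) - 5*t*exp(-t), t^2*exp(-t) + 7*t*exp(-t) + exp(-t), t^2*exp(-t) + t*exp(-t)]
  [-t^2*exp(-t)/2 - 2*t*exp(-t), t^2*exp(-t)/2 + 3*t*exp(-t), t^2*exp(-t)/2 + exp(-t)]

Strategy: write B = P · J · P⁻¹ where J is a Jordan canonical form, so e^{tB} = P · e^{tJ} · P⁻¹, and e^{tJ} can be computed block-by-block.

B has Jordan form
J =
  [-1,  1,  0]
  [ 0, -1,  1]
  [ 0,  0, -1]
(up to reordering of blocks).

Per-block formulas:
  For a 3×3 Jordan block J_3(-1): exp(t · J_3(-1)) = e^(-1t)·(I + t·N + (t^2/2)·N^2), where N is the 3×3 nilpotent shift.

After assembling e^{tJ} and conjugating by P, we get:

e^{tB} =
  [-3*t^2*exp(-t)/2 - 7*t*exp(-t) + exp(-t), 3*t^2*exp(-t)/2 + 10*t*exp(-t), 3*t^2*exp(-t)/2 + t*exp(-t)]
  [-t^2*exp(-t) - 5*t*exp(-t), t^2*exp(-t) + 7*t*exp(-t) + exp(-t), t^2*exp(-t) + t*exp(-t)]
  [-t^2*exp(-t)/2 - 2*t*exp(-t), t^2*exp(-t)/2 + 3*t*exp(-t), t^2*exp(-t)/2 + exp(-t)]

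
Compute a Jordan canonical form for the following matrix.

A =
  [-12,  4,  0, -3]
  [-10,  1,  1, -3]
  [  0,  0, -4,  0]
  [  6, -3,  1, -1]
J_3(-4) ⊕ J_1(-4)

The characteristic polynomial is
  det(x·I − A) = x^4 + 16*x^3 + 96*x^2 + 256*x + 256 = (x + 4)^4

Eigenvalues and multiplicities (the geometric multiplicity of λ is n − rank(A − λI), which equals the number of Jordan blocks for λ):
  λ = -4: algebraic multiplicity = 4, geometric multiplicity = 2

Determining the block sizes for each eigenvalue:
  λ = -4: with am = 4 and gm = 2, the partition is not yet determined (e.g. several partitions of 4 into 2 parts exist). Let N = A − (-4)·I. Computing rank(N^1) = 2, rank(N^2) = 1, rank(N^3) = 0; the number of blocks of size ≥ j is rank(N^{j−1}) − rank(N^j), giving [2, 1, 1]. So we have 1 block(s) of size 3, 1 block(s) of size 1 → block sizes [3, 1]

Assembling the blocks gives a Jordan form
J =
  [-4,  1,  0,  0]
  [ 0, -4,  1,  0]
  [ 0,  0, -4,  0]
  [ 0,  0,  0, -4]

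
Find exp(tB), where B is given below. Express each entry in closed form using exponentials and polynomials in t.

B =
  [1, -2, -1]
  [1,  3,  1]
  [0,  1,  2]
e^{tB} =
  [-t^2*exp(2*t)/2 - t*exp(2*t) + exp(2*t), -t^2*exp(2*t)/2 - 2*t*exp(2*t), -t^2*exp(2*t)/2 - t*exp(2*t)]
  [t*exp(2*t), t*exp(2*t) + exp(2*t), t*exp(2*t)]
  [t^2*exp(2*t)/2, t^2*exp(2*t)/2 + t*exp(2*t), t^2*exp(2*t)/2 + exp(2*t)]

Strategy: write B = P · J · P⁻¹ where J is a Jordan canonical form, so e^{tB} = P · e^{tJ} · P⁻¹, and e^{tJ} can be computed block-by-block.

B has Jordan form
J =
  [2, 1, 0]
  [0, 2, 1]
  [0, 0, 2]
(up to reordering of blocks).

Per-block formulas:
  For a 3×3 Jordan block J_3(2): exp(t · J_3(2)) = e^(2t)·(I + t·N + (t^2/2)·N^2), where N is the 3×3 nilpotent shift.

After assembling e^{tJ} and conjugating by P, we get:

e^{tB} =
  [-t^2*exp(2*t)/2 - t*exp(2*t) + exp(2*t), -t^2*exp(2*t)/2 - 2*t*exp(2*t), -t^2*exp(2*t)/2 - t*exp(2*t)]
  [t*exp(2*t), t*exp(2*t) + exp(2*t), t*exp(2*t)]
  [t^2*exp(2*t)/2, t^2*exp(2*t)/2 + t*exp(2*t), t^2*exp(2*t)/2 + exp(2*t)]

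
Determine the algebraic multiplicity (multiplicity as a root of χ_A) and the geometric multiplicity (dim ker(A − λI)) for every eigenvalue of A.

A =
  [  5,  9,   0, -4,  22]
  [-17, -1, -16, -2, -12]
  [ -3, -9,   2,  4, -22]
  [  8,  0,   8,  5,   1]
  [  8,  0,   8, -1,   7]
λ = 2: alg = 3, geom = 2; λ = 6: alg = 2, geom = 1

Step 1 — factor the characteristic polynomial to read off the algebraic multiplicities:
  χ_A(x) = (x - 6)^2*(x - 2)^3

Step 2 — compute geometric multiplicities via the rank-nullity identity g(λ) = n − rank(A − λI):
  rank(A − (2)·I) = 3, so dim ker(A − (2)·I) = n − 3 = 2
  rank(A − (6)·I) = 4, so dim ker(A − (6)·I) = n − 4 = 1

Summary:
  λ = 2: algebraic multiplicity = 3, geometric multiplicity = 2
  λ = 6: algebraic multiplicity = 2, geometric multiplicity = 1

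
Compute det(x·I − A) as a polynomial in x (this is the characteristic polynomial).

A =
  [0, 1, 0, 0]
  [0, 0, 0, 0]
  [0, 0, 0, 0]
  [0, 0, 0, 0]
x^4

Expanding det(x·I − A) (e.g. by cofactor expansion or by noting that A is similar to its Jordan form J, which has the same characteristic polynomial as A) gives
  χ_A(x) = x^4
which factors as x^4. The eigenvalues (with algebraic multiplicities) are λ = 0 with multiplicity 4.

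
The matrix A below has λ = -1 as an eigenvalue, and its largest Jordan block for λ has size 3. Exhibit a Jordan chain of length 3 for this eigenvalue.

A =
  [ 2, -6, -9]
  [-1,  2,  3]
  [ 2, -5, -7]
A Jordan chain for λ = -1 of length 3:
v_1 = (-3, 0, -1)ᵀ
v_2 = (3, -1, 2)ᵀ
v_3 = (1, 0, 0)ᵀ

Let N = A − (-1)·I. We want v_3 with N^3 v_3 = 0 but N^2 v_3 ≠ 0; then v_{j-1} := N · v_j for j = 3, …, 2.

Pick v_3 = (1, 0, 0)ᵀ.
Then v_2 = N · v_3 = (3, -1, 2)ᵀ.
Then v_1 = N · v_2 = (-3, 0, -1)ᵀ.

Sanity check: (A − (-1)·I) v_1 = (0, 0, 0)ᵀ = 0. ✓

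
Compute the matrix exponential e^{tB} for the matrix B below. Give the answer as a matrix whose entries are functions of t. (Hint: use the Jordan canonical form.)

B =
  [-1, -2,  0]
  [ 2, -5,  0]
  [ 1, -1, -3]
e^{tB} =
  [2*t*exp(-3*t) + exp(-3*t), -2*t*exp(-3*t), 0]
  [2*t*exp(-3*t), -2*t*exp(-3*t) + exp(-3*t), 0]
  [t*exp(-3*t), -t*exp(-3*t), exp(-3*t)]

Strategy: write B = P · J · P⁻¹ where J is a Jordan canonical form, so e^{tB} = P · e^{tJ} · P⁻¹, and e^{tJ} can be computed block-by-block.

B has Jordan form
J =
  [-3,  1,  0]
  [ 0, -3,  0]
  [ 0,  0, -3]
(up to reordering of blocks).

Per-block formulas:
  For a 2×2 Jordan block J_2(-3): exp(t · J_2(-3)) = e^(-3t)·(I + t·N), where N is the 2×2 nilpotent shift.
  For a 1×1 block at λ = -3: exp(t · [-3]) = [e^(-3t)].

After assembling e^{tJ} and conjugating by P, we get:

e^{tB} =
  [2*t*exp(-3*t) + exp(-3*t), -2*t*exp(-3*t), 0]
  [2*t*exp(-3*t), -2*t*exp(-3*t) + exp(-3*t), 0]
  [t*exp(-3*t), -t*exp(-3*t), exp(-3*t)]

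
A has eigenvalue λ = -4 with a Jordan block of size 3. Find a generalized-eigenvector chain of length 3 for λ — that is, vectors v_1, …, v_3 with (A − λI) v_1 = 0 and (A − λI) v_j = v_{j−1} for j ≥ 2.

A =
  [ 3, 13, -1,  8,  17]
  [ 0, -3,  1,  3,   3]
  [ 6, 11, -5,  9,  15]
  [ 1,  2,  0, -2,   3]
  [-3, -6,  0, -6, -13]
A Jordan chain for λ = -4 of length 3:
v_1 = (7, 0, 6, 1, -3)ᵀ
v_2 = (13, 1, 11, 2, -6)ᵀ
v_3 = (0, 1, 0, 0, 0)ᵀ

Let N = A − (-4)·I. We want v_3 with N^3 v_3 = 0 but N^2 v_3 ≠ 0; then v_{j-1} := N · v_j for j = 3, …, 2.

Pick v_3 = (0, 1, 0, 0, 0)ᵀ.
Then v_2 = N · v_3 = (13, 1, 11, 2, -6)ᵀ.
Then v_1 = N · v_2 = (7, 0, 6, 1, -3)ᵀ.

Sanity check: (A − (-4)·I) v_1 = (0, 0, 0, 0, 0)ᵀ = 0. ✓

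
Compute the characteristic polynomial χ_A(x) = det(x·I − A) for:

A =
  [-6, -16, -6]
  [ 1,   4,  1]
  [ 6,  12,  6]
x^3 - 4*x^2 + 4*x

Expanding det(x·I − A) (e.g. by cofactor expansion or by noting that A is similar to its Jordan form J, which has the same characteristic polynomial as A) gives
  χ_A(x) = x^3 - 4*x^2 + 4*x
which factors as x*(x - 2)^2. The eigenvalues (with algebraic multiplicities) are λ = 0 with multiplicity 1, λ = 2 with multiplicity 2.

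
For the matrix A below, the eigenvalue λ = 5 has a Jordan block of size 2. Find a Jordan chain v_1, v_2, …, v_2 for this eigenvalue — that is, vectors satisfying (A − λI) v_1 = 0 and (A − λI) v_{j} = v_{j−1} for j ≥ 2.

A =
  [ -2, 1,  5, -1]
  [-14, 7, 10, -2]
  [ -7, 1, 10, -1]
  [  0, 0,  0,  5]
A Jordan chain for λ = 5 of length 2:
v_1 = (-7, -14, -7, 0)ᵀ
v_2 = (1, 0, 0, 0)ᵀ

Let N = A − (5)·I. We want v_2 with N^2 v_2 = 0 but N^1 v_2 ≠ 0; then v_{j-1} := N · v_j for j = 2, …, 2.

Pick v_2 = (1, 0, 0, 0)ᵀ.
Then v_1 = N · v_2 = (-7, -14, -7, 0)ᵀ.

Sanity check: (A − (5)·I) v_1 = (0, 0, 0, 0)ᵀ = 0. ✓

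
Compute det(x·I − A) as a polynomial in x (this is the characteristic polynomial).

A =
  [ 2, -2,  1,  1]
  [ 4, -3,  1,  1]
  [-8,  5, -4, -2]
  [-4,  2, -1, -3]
x^4 + 8*x^3 + 24*x^2 + 32*x + 16

Expanding det(x·I − A) (e.g. by cofactor expansion or by noting that A is similar to its Jordan form J, which has the same characteristic polynomial as A) gives
  χ_A(x) = x^4 + 8*x^3 + 24*x^2 + 32*x + 16
which factors as (x + 2)^4. The eigenvalues (with algebraic multiplicities) are λ = -2 with multiplicity 4.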